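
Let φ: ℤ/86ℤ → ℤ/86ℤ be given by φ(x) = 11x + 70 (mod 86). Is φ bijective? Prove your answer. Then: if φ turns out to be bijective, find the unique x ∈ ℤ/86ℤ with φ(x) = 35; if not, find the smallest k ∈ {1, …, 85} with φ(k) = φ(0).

75

Suppose φ(a) = φ(b) in ℤ/86ℤ. Then 11a + 70 ≡ 11b + 70 (mod 86), therefore 11(a − b) ≡ 0 (mod 86).
Since gcd(11, 86) = 1, 11 is invertible modulo 86, so a − b ≡ 0 (mod 86), i.e. a = b.
We now compute 11⁻¹ mod 86 explicitly. Euclid's algorithm: 86 = 7·11 + 9, 11 = 1·9 + 2, 9 = 4·2 + 1; back-substituting gives 1 = 47·11 − 6·86, so 11⁻¹ ≡ 47 (mod 86).
Then y ↦ 47(y − 70) is a two-sided inverse to φ, so every y ∈ ℤ/86ℤ has a preimage.
Hence φ is bijective.
Since φ is bijective, we compute φ⁻¹(35): solve 11x + 70 ≡ 35 (mod 86), i.e. 11x ≡ 51 (mod 86).
Multiplying by 11⁻¹ = 47 gives x ≡ 47·51 = 2397 = 27·86 + 75 ≡ 75 (mod 86).
Check: φ(75) = 11·75 + 70 = 895 = 10·86 + 35 ≡ 35 (mod 86).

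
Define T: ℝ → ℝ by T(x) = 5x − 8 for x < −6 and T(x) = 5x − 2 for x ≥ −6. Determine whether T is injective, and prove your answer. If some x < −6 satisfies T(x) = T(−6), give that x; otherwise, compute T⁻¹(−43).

-7

Both pieces are strictly increasing (slopes 5 and 5), so each is injective on its own interval.
The left piece maps (−∞, −6) onto (−∞, −38); the right piece maps [−6, ∞) onto [−32, ∞).
These images are disjoint, so no value is attained by both pieces. Therefore T is injective.
Because the two images are disjoint, no x < −6 has T(x) = T(−6), so we compute T⁻¹(−43): −43 lies in (−∞, −38), so solve 5x − 8 = −43: x = (−43 + 8)/5 = −7.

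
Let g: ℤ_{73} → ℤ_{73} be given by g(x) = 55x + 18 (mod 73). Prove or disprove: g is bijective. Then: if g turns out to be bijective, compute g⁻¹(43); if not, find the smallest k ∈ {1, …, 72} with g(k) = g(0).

Suppose g(a) = g(b) in ℤ_{73}. Then 55a + 18 ≡ 55b + 18 (mod 73), hence 55(a − b) ≡ 0 (mod 73).
Since gcd(55, 73) = 1, 55 is invertible modulo 73, hence a − b ≡ 0 (mod 73), i.e. a = b.
We now compute 55⁻¹ mod 73 explicitly. Euclid's algorithm: 73 = 1·55 + 18, 55 = 3·18 + 1; back-substituting gives 1 = 4·55 − 3·73, so 55⁻¹ ≡ 4 (mod 73).
Then y ↦ 4(y − 18) is a two-sided inverse to g, so every y ∈ ℤ_{73} has a preimage.
Therefore g is bijective.
Since g is bijective, we compute g⁻¹(43): solve 55x + 18 ≡ 43 (mod 73), i.e. 55x ≡ 25 (mod 73).
Multiplying by 55⁻¹ = 4 gives x ≡ 4·25 = 100 = 1·73 + 27 ≡ 27 (mod 73).
Check: g(27) = 55·27 + 18 = 1503 = 20·73 + 43 ≡ 43 (mod 73).

27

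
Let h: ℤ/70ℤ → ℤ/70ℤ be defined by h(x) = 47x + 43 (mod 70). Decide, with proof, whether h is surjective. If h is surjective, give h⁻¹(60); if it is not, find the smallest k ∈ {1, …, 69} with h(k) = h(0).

51

Since gcd(47, 70) = 1, 47 is invertible modulo 70. Euclid's algorithm: 70 = 1·47 + 23, 47 = 2·23 + 1; back-substituting gives 1 = 3·47 − 2·70, so 47⁻¹ ≡ 3 (mod 70).
Then y ↦ 3(y − 43) is a two-sided inverse to h, so every y ∈ ℤ/70ℤ has a preimage.
Hence h is surjective.
Since h is surjective, we compute h⁻¹(60): solve 47x + 43 ≡ 60 (mod 70), i.e. 47x ≡ 17 (mod 70).
Multiplying by 47⁻¹ = 3 gives x ≡ 3·17 = 51 ≡ 51 (mod 70).
Check: h(51) = 47·51 + 43 = 2440 = 34·70 + 60 ≡ 60 (mod 70).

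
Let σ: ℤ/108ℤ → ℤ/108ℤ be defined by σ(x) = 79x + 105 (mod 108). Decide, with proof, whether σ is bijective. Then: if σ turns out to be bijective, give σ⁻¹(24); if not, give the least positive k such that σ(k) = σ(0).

If σ(u) = σ(v), then 79u ≡ 79v (mod 108). Because gcd(79, 108) = 1, we may cancel 79 to get u ≡ v (mod 108).
We now compute 79⁻¹ mod 108 explicitly. Euclid's algorithm: 108 = 1·79 + 29, 79 = 2·29 + 21, 29 = 1·21 + 8, 21 = 2·8 + 5, 8 = 1·5 + 3, 5 = 1·3 + 2, 3 = 1·2 + 1; back-substituting gives 1 = 67·79 − 49·108, so 79⁻¹ ≡ 67 (mod 108).
Then y ↦ 67(y − 105) is a two-sided inverse to σ, so every y ∈ ℤ/108ℤ has a preimage.
Therefore σ is bijective.
Since σ is bijective, we find σ⁻¹(24): we need 79x ≡ 24 − 105 ≡ 27 (mod 108). Using 79⁻¹ = 67: x ≡ 67·27 = 1809 = 16·108 + 81, so x = 81.
Check: σ(81) = 79·81 + 105 = 6504 = 60·108 + 24 ≡ 24 (mod 108).

81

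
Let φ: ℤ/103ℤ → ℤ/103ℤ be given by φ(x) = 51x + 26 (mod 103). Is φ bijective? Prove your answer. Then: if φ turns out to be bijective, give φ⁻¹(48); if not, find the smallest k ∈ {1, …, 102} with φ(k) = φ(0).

Suppose φ(a) = φ(b) in ℤ/103ℤ. Then 51a + 26 ≡ 51b + 26 (mod 103), thus 51(a − b) ≡ 0 (mod 103).
Since gcd(51, 103) = 1, 51 is invertible modulo 103, hence a − b ≡ 0 (mod 103), i.e. a = b.
We now compute 51⁻¹ mod 103 explicitly. Euclid's algorithm: 103 = 2·51 + 1; back-substituting gives 1 = 101·51 − 50·103, so 51⁻¹ ≡ 101 (mod 103).
For any y ∈ ℤ/103ℤ, x = 101(y − 26) mod 103 satisfies φ(x) = 51·101(y − 26) + 26 ≡ y (since 51·101 ≡ 1 mod 103). So every y has a preimage.
Thus φ is bijective.
Since φ is bijective, we find φ⁻¹(48): we need 51x ≡ 48 − 26 ≡ 22 (mod 103). Using 51⁻¹ = 101: x ≡ 101·22 = 2222 = 21·103 + 59, so x = 59.
Check: φ(59) = 51·59 + 26 = 3035 = 29·103 + 48 ≡ 48 (mod 103).

59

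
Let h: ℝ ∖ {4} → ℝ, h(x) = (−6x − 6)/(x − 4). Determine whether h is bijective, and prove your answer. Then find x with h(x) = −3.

If h(x) = −6, cross-multiplying gives 1(−6x − 6) = −6(x − 4), which simplifies to −6 = 24 — false.  So −6 has no preimage and h is not surjective.
So h is not bijective.
Solving h(x) = −3: cross-multiplying gives −6x − 6 = −3(x − 4), which rearranges to −3x = 18, so x = −6.

-6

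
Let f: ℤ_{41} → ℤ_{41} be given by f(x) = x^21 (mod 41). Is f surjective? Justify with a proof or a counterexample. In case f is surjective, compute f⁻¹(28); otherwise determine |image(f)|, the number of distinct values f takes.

13

Since 41 is prime, the nonzero elements of ℤ_{41} form a cyclic group of order 40.
As gcd(21, 40) = 1, raising to the 21st power is a bijection on this group: if u^21 ≡ v^21 then (uv^{−1})^21 = 1, and the only element of order dividing gcd(21, 40) = 1 is 1, so u = v.
With f(0) = 0 this makes f injective on all of ℤ_{41}, hence bijective (finite equal-size domain and codomain). In particular f is surjective.
Since f is surjective, we find the preimage of 28. The inverse of x ↦ x^21 on (ℤ_{41})^× is x ↦ x^21, because 21·21 = 441 = 11·40 + 1 ≡ 1 (mod 40) and x^{40} = 1 for x ≠ 0 (Fermat). So f⁻¹(28) = 28^21 mod 41.
Repeated squaring mod 41: 28^1 ≡ 28, 28^2 ≡ 28² = 784 ≡ 5, 28^4 ≡ 5² = 25, 28^8 ≡ 25² = 625 ≡ 10, 28^16 ≡ 10² = 100 ≡ 18. Since 21 = 16 + 4 + 1, 28^21 ≡ 18·25·28: 18·25 = 450 ≡ 40, then 40·28 = 1120 ≡ 13. So 28^21 ≡ 13 (mod 41).
Hence f⁻¹(28) = 13.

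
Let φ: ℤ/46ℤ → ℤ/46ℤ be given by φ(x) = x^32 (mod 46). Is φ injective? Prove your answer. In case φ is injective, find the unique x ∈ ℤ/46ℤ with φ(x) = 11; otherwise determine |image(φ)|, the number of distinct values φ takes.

φ(22): Repeated squaring mod 46: 22^1 ≡ 22, 22^2 ≡ 22² = 484 ≡ 24, 22^4 ≡ 24² = 576 ≡ 24, 22^8 ≡ 24² = 576 ≡ 24, 22^16 ≡ 24² = 576 ≡ 24, 22^32 ≡ 24² = 576 ≡ 24. So 22^32 ≡ 24 (mod 46).
φ(24): Repeated squaring mod 46: 24^1 ≡ 24, 24^2 ≡ 24² = 576 ≡ 24, 24^4 ≡ 24² = 576 ≡ 24, 24^8 ≡ 24² = 576 ≡ 24, 24^16 ≡ 24² = 576 ≡ 24, 24^32 ≡ 24² = 576 ≡ 24. So 24^32 ≡ 24 (mod 46).
So φ(22) = φ(24) = 24 while 22 ≠ 24, thus φ is not injective.
Since φ is not injective, we determine |image(φ)|. Computing x^32 mod 46 for each x (by repeated squaring, reducing mod 46 at every step), the values φ(0), φ(1), …, φ(45) are: 0, 1, 12, 31, 6, 9, 4, 13, 26, 41, 16, 25, 2, 39, 18, 3, 36, 27, 32, 29, 8, 35, 24, 23, 24, 35, 8, 29, 32, 27, 36, 3, 18, 39, 2, 25, 16, 41, 26, 13, 4, 9, 6, 31, 12, 1.
The distinct values are {0, 1, 2, 3, 4, 6, 8, 9, 12, 13, 16, 18, 23, 24, 25, 26, 27, 29, 31, 32, 35, 36, 39, 41}; there are 24 of them.

24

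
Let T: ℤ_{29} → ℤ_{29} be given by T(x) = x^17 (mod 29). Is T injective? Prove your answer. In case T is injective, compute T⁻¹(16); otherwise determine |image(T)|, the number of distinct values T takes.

23

Since 29 is prime, the nonzero elements of ℤ_{29} form a cyclic group of order 28.
As gcd(17, 28) = 1, raising to the 17th power is a bijection on this group: if s^17 ≡ t^17 then (st^{−1})^17 = 1, and the only element of order dividing gcd(17, 28) = 1 is 1, so s = t.
With T(0) = 0 this makes T injective on all of ℤ_{29}, hence bijective (finite equal-size domain and codomain). In particular T is injective.
Since T is injective, we find the preimage of 16. The inverse of x ↦ x^17 on (ℤ_{29})^× is x ↦ x^5, because 17·5 = 85 = 3·28 + 1 ≡ 1 (mod 28) and x^{28} = 1 for x ≠ 0 (Fermat). So T⁻¹(16) = 16^5 mod 29.
Repeated squaring mod 29: 16^1 ≡ 16, 16^2 ≡ 16² = 256 ≡ 24, 16^4 ≡ 24² = 576 ≡ 25. Since 5 = 4 + 1, 16^5 ≡ 25·16: 25·16 = 400 ≡ 23. So 16^5 ≡ 23 (mod 29).
Hence T⁻¹(16) = 23.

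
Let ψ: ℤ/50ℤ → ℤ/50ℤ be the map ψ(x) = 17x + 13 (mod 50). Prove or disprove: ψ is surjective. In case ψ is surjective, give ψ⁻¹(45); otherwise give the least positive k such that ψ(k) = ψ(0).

Since gcd(17, 50) = 1, 17 is invertible modulo 50. Euclid's algorithm: 50 = 2·17 + 16, 17 = 1·16 + 1; back-substituting gives 1 = 3·17 − 1·50, so 17⁻¹ ≡ 3 (mod 50).
Then y ↦ 3(y − 13) is a two-sided inverse to ψ, so every y ∈ ℤ/50ℤ has a preimage.
Hence ψ is surjective.
Since ψ is surjective, we compute ψ⁻¹(45): solve 17x + 13 ≡ 45 (mod 50), i.e. 17x ≡ 32 (mod 50).
Multiplying by 17⁻¹ = 3 gives x ≡ 3·32 = 96 = 1·50 + 46 ≡ 46 (mod 50).
Check: ψ(46) = 17·46 + 13 = 795 = 15·50 + 45 ≡ 45 (mod 50).

46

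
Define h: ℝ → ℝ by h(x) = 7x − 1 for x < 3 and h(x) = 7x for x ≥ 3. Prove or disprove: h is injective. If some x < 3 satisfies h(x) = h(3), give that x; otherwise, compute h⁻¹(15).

16/7

Both pieces are strictly increasing (slopes 7 and 7), so each is injective on its own interval.
The left piece maps (−∞, 3) onto (−∞, 20); the right piece maps [3, ∞) onto [21, ∞).
These images are disjoint, so no value is attained by both pieces. Hence h is injective.
Because the two images are disjoint, no x < 3 has h(x) = h(3), so we compute h⁻¹(15): 15 lies in (−∞, 20), so solve 7x − 1 = 15: x = (15 + 1)/7 = 16/7.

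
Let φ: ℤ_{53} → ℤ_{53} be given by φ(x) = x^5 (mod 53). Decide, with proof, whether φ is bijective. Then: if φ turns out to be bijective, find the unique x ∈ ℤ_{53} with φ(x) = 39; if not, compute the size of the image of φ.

45

Since 53 is prime, the nonzero elements of ℤ_{53} form a cyclic group of order 52.
As gcd(5, 52) = 1, raising to the 5th power is a bijection on this group: if a^5 ≡ b^5 then (ab^{−1})^5 = 1, and the only element of order dividing gcd(5, 52) = 1 is 1, so a = b.
With φ(0) = 0 this makes φ injective on all of ℤ_{53}, hence bijective (finite equal-size domain and codomain). In particular φ is bijective.
Since φ is bijective, we find the preimage of 39. The inverse of x ↦ x^5 on (ℤ_{53})^× is x ↦ x^21, because 5·21 = 105 = 2·52 + 1 ≡ 1 (mod 52) and x^{52} = 1 for x ≠ 0 (Fermat). So φ⁻¹(39) = 39^21 mod 53.
Repeated squaring mod 53: 39^1 ≡ 39, 39^2 ≡ 39² = 1521 ≡ 37, 39^4 ≡ 37² = 1369 ≡ 44, 39^8 ≡ 44² = 1936 ≡ 28, 39^16 ≡ 28² = 784 ≡ 42. Since 21 = 16 + 4 + 1, 39^21 ≡ 42·44·39: 42·44 = 1848 ≡ 46, then 46·39 = 1794 ≡ 45. So 39^21 ≡ 45 (mod 53).
Hence φ⁻¹(39) = 45.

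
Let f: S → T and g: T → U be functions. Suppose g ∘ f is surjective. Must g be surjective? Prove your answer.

surjective

Let c ∈ U. Since g ∘ f is surjective, some a ∈ S has g(f(a)) = c. Then b = f(a) ∈ T satisfies g(b) = c. So g is surjective.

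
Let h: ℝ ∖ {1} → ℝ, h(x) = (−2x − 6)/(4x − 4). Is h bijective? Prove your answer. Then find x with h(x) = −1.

5

If h(x) = −1/2, cross-multiplying gives 4(−2x − 6) = −2(4x − 4), which simplifies to −24 = 8 — false.  So −1/2 has no preimage and h is not surjective.
Hence h is not bijective.
Solving h(x) = −1: cross-multiplying gives −2x − 6 = −1(4x − 4), which rearranges to 2x = 10, so x = 5.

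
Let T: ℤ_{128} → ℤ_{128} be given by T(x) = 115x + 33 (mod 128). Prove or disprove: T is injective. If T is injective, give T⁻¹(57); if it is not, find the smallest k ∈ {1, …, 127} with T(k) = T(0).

8

By definition, T is injective when T(a) = T(b) forces a = b.
If T(a) = T(b), then 115a ≡ 115b (mod 128). Because gcd(115, 128) = 1, we may cancel 115 to get a ≡ b (mod 128).
Thus T is injective.
We now compute 115⁻¹ mod 128 explicitly. Euclid's algorithm: 128 = 1·115 + 13, 115 = 8·13 + 11, 13 = 1·11 + 2, 11 = 5·2 + 1; back-substituting gives 1 = 59·115 − 53·128, so 115⁻¹ ≡ 59 (mod 128).
Since T is injective, we compute T⁻¹(57): solve 115x + 33 ≡ 57 (mod 128), i.e. 115x ≡ 24 (mod 128).
Multiplying by 115⁻¹ = 59 gives x ≡ 59·24 = 1416 = 11·128 + 8 ≡ 8 (mod 128).
Check: T(8) = 115·8 + 33 = 953 = 7·128 + 57 ≡ 57 (mod 128).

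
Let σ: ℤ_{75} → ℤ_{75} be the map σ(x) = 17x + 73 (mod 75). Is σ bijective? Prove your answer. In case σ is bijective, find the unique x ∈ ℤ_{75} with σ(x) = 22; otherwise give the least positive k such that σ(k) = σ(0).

Suppose σ(s) = σ(t) in ℤ_{75}. Then 17s + 73 ≡ 17t + 73 (mod 75), hence 17(s − t) ≡ 0 (mod 75).
Since gcd(17, 75) = 1, 17 is invertible modulo 75, hence s − t ≡ 0 (mod 75), i.e. s = t.
We now compute 17⁻¹ mod 75 explicitly. Euclid's algorithm: 75 = 4·17 + 7, 17 = 2·7 + 3, 7 = 2·3 + 1; back-substituting gives 1 = 53·17 − 12·75, so 17⁻¹ ≡ 53 (mod 75).
For any y ∈ ℤ_{75}, x = 53(y − 73) mod 75 satisfies σ(x) = 17·53(y − 73) + 73 ≡ y (since 17·53 ≡ 1 mod 75). So every y has a preimage.
Thus σ is bijective.
Since σ is bijective, we find σ⁻¹(22): we need 17x ≡ 22 − 73 ≡ 24 (mod 75). Using 17⁻¹ = 53: x ≡ 53·24 = 1272 = 16·75 + 72, so x = 72.
Check: σ(72) = 17·72 + 73 = 1297 = 17·75 + 22 ≡ 22 (mod 75).

72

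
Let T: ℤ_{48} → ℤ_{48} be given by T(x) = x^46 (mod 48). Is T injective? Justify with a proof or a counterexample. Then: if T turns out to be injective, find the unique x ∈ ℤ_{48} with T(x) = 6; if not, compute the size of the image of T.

T(2): Repeated squaring mod 48: 2^1 ≡ 2, 2^2 ≡ 2² = 4, 2^4 ≡ 4² = 16, 2^8 ≡ 16² = 256 ≡ 16, 2^16 ≡ 16² = 256 ≡ 16, 2^32 ≡ 16² = 256 ≡ 16. Since 46 = 32 + 8 + 4 + 2, 2^46 ≡ 16·16·16·4: 16·16 = 256 ≡ 16, then 16·16 = 256 ≡ 16, then 16·4 = 64 ≡ 16. So 2^46 ≡ 16 (mod 48).
T(4): Repeated squaring mod 48: 4^1 ≡ 4, 4^2 ≡ 4² = 16, 4^4 ≡ 16² = 256 ≡ 16, 4^8 ≡ 16² = 256 ≡ 16, 4^16 ≡ 16² = 256 ≡ 16, 4^32 ≡ 16² = 256 ≡ 16. Since 46 = 32 + 8 + 4 + 2, 4^46 ≡ 16·16·16·16: 16·16 = 256 ≡ 16, then 16·16 = 256 ≡ 16, then 16·16 = 256 ≡ 16. So 4^46 ≡ 16 (mod 48).
So T(2) = T(4) = 16 while 2 ≠ 4, so T is not injective.
Since T is not injective, we determine |image(T)|. Computing x^46 mod 48 for each x (by repeated squaring, reducing mod 48 at every step), the values T(0), T(1), …, T(47) are: 0, 1, 16, 9, 16, 25, 0, 1, 16, 33, 16, 25, 0, 25, 16, 33, 16, 1, 0, 25, 16, 9, 16, 1, 0, 1, 16, 9, 16, 25, 0, 1, 16, 33, 16, 25, 0, 25, 16, 33, 16, 1, 0, 25, 16, 9, 16, 1.
The distinct values are {0, 1, 9, 16, 25, 33}; there are 6 of them.

6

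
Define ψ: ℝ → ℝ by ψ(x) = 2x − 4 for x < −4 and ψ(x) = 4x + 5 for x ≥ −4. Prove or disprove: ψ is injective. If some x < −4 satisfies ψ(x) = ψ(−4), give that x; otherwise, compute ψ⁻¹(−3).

-2

Both pieces are strictly increasing (slopes 2 and 4), so each is injective on its own interval.
The left piece maps (−∞, −4) onto (−∞, −12); the right piece maps [−4, ∞) onto [−11, ∞).
These images are disjoint, so no value is attained by both pieces. Hence ψ is injective.
Because the two images are disjoint, no x < −4 has ψ(x) = ψ(−4), so we compute ψ⁻¹(−3): −3 lies in [−11, ∞), so solve 4x + 5 = −3: x = (−3 − 5)/4 = −2.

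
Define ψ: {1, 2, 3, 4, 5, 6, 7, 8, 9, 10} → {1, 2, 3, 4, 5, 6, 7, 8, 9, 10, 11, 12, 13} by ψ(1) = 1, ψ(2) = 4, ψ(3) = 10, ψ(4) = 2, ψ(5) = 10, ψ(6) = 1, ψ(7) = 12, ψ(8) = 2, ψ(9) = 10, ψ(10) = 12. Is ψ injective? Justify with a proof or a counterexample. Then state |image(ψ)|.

5

ψ(3) = 10 = ψ(5) with 3 ≠ 5, so ψ is not injective.
The image of ψ is {1, 2, 4, 10, 12}, which has 5 elements.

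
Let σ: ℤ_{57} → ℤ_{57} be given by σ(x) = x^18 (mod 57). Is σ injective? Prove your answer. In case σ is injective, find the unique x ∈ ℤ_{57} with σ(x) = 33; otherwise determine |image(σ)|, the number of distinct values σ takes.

σ(1) = 1^18 = 1.
σ(2): Repeated squaring mod 57: 2^1 ≡ 2, 2^2 ≡ 2² = 4, 2^4 ≡ 4² = 16, 2^8 ≡ 16² = 256 ≡ 28, 2^16 ≡ 28² = 784 ≡ 43. Since 18 = 16 + 2, 2^18 ≡ 43·4: 43·4 = 172 ≡ 1. So 2^18 ≡ 1 (mod 57).
So σ(1) = σ(2) = 1 while 1 ≠ 2, thus σ is not injective.
Since σ is not injective, we determine |image(σ)|. Computing x^18 mod 57 for each x (by repeated squaring, reducing mod 57 at every step), the values σ(0), σ(1), …, σ(56) are: 0, 1, 1, 39, 1, 1, 39, 1, 1, 39, 1, 1, 39, 1, 1, 39, 1, 1, 39, 19, 1, 39, 1, 1, 39, 1, 1, 39, 1, 1, 39, 1, 1, 39, 1, 1, 39, 1, 19, 39, 1, 1, 39, 1, 1, 39, 1, 1, 39, 1, 1, 39, 1, 1, 39, 1, 1.
The distinct values are {0, 1, 19, 39}; there are 4 of them.

4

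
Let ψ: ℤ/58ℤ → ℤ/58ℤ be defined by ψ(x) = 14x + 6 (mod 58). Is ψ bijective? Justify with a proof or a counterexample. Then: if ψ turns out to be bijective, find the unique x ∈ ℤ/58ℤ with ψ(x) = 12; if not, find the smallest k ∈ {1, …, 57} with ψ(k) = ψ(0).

29

By definition, ψ is injective when ψ(x_1) = ψ(x_2) forces x_1 = x_2.
We have gcd(14, 58) = 2 > 1. Taking x_1 = 0 and x_2 = 29: ψ(0) = 6 and ψ(29) = 14·29 + 6 = 412 ≡ 6 (mod 58).
So ψ(0) = ψ(29) while 0 ≠ 29, thus ψ is not injective, hence not bijective.
Since ψ is not bijective, we find the least positive k with ψ(k) = ψ(0): this means 14k ≡ 0 (mod 58), i.e. 58 ∣ 14k. Since gcd(14, 58) = 2, dividing through by 2 this holds exactly when 29 ∣ 7k, and as gcd(7, 29) = 1, exactly when 29 ∣ k.
The smallest positive such k is 29.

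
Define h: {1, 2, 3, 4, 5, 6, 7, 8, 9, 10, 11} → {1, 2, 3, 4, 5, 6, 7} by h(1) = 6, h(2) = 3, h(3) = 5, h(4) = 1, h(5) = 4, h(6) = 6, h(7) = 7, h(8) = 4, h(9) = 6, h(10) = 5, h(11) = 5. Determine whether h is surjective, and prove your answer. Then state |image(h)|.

6

No element maps to 2, so h is not surjective.
The image of h is {1, 3, 4, 5, 6, 7}, which has 6 elements.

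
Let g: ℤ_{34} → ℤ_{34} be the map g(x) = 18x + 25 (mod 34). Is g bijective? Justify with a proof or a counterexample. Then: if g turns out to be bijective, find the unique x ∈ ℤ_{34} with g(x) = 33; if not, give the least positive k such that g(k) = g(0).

We have gcd(18, 34) = 2 > 1. Taking u = 0 and v = 17: g(0) = 25 and g(17) = 18·17 + 25 = 331 ≡ 25 (mod 34).
So g(0) = g(17) while 0 ≠ 17, therefore g is not injective, hence not bijective.
Since g is not bijective, we find the least positive k with g(k) = g(0): this means 18k ≡ 0 (mod 34), i.e. 34 ∣ 18k. Since gcd(18, 34) = 2, dividing through by 2 this holds exactly when 17 ∣ 9k, and as gcd(9, 17) = 1, exactly when 17 ∣ k.
The smallest positive such k is 17.

17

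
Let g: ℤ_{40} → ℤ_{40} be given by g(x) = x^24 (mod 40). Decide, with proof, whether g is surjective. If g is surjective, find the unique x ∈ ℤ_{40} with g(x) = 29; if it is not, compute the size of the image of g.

4

g(1) = 1^24 = 1.
g(3): Repeated squaring mod 40: 3^1 ≡ 3, 3^2 ≡ 3² = 9, 3^4 ≡ 9² = 81 ≡ 1, 3^8 ≡ 1² = 1, 3^16 ≡ 1² = 1. Since 24 = 16 + 8, 3^24 ≡ 1·1: 1·1 = 1. So 3^24 ≡ 1 (mod 40).
So g(1) = g(3) = 1 while 1 ≠ 3, therefore g is not injective.
A non-injective map from the 40-element set ℤ_{40} to itself takes at most 39 distinct values, so it cannot be surjective. So g is not surjective.
Since g is not surjective, we determine |image(g)|. Computing x^24 mod 40 for each x (by repeated squaring, reducing mod 40 at every step), the values g(0), g(1), …, g(39) are: 0, 1, 16, 1, 16, 25, 16, 1, 16, 1, 0, 1, 16, 1, 16, 25, 16, 1, 16, 1, 0, 1, 16, 1, 16, 25, 16, 1, 16, 1, 0, 1, 16, 1, 16, 25, 16, 1, 16, 1.
The distinct values are {0, 1, 16, 25}; there are 4 of them.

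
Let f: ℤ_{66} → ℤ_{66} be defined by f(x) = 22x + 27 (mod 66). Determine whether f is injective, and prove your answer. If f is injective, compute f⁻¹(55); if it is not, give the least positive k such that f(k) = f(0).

By definition, injectivity means: for all u, v in the domain, f(u) = f(v) implies u = v.
We have gcd(22, 66) = 22 > 1. Taking u = 0 and v = 3: f(0) = 27 and f(3) = 22·3 + 27 = 93 ≡ 27 (mod 66).
So f(0) = f(3) while 0 ≠ 3, thus f is not injective.
Since f is not injective, we find the least positive k with f(k) = f(0): this means 22k ≡ 0 (mod 66), i.e. 66 ∣ 22k. Since gcd(22, 66) = 22, dividing through by 22 this holds exactly when 3 ∣ k.
The smallest positive such k is 3.

3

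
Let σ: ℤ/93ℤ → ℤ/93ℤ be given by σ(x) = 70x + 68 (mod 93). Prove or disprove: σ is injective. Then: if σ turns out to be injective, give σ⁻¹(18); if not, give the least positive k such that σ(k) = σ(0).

Suppose σ(a) = σ(b) in ℤ/93ℤ. Then 70a + 68 ≡ 70b + 68 (mod 93), hence 70(a − b) ≡ 0 (mod 93).
Since gcd(70, 93) = 1, 70 is invertible modulo 93, therefore a − b ≡ 0 (mod 93), i.e. a = b.
Therefore σ is injective.
We now compute 70⁻¹ mod 93 explicitly. Euclid's algorithm: 93 = 1·70 + 23, 70 = 3·23 + 1; back-substituting gives 1 = 4·70 − 3·93, so 70⁻¹ ≡ 4 (mod 93).
Since σ is injective, we compute σ⁻¹(18): solve 70x + 68 ≡ 18 (mod 93), i.e. 70x ≡ 43 (mod 93).
Multiplying by 70⁻¹ = 4 gives x ≡ 4·43 = 172 = 1·93 + 79 ≡ 79 (mod 93).
Check: σ(79) = 70·79 + 68 = 5598 = 60·93 + 18 ≡ 18 (mod 93).

79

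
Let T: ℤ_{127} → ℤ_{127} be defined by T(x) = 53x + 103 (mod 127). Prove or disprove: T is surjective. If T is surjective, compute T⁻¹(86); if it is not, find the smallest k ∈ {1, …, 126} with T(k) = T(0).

Recall: surjectivity means every element of the codomain has a preimage under T.
Since gcd(53, 127) = 1, 53 is invertible modulo 127. Euclid's algorithm: 127 = 2·53 + 21, 53 = 2·21 + 11, 21 = 1·11 + 10, 11 = 1·10 + 1; back-substituting gives 1 = 12·53 − 5·127, so 53⁻¹ ≡ 12 (mod 127).
Then y ↦ 12(y − 103) is a two-sided inverse to T, so every y ∈ ℤ_{127} has a preimage.
Hence T is surjective.
Since T is surjective, we find T⁻¹(86): we need 53x ≡ 86 − 103 ≡ 110 (mod 127). Using 53⁻¹ = 12: x ≡ 12·110 = 1320 = 10·127 + 50, so x = 50.
Check: T(50) = 53·50 + 103 = 2753 = 21·127 + 86 ≡ 86 (mod 127).

50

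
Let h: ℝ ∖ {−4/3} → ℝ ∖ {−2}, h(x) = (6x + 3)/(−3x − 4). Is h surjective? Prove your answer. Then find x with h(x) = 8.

-7/6

For any y ≠ −2, solving y(−3x − 4) = 6x + 3 for x gives a well-defined x ≠ −4/3. So h is surjective.
Solving h(x) = 8: cross-multiplying gives 6x + 3 = 8(−3x − 4), which rearranges to 30x = −35, so x = −7/6.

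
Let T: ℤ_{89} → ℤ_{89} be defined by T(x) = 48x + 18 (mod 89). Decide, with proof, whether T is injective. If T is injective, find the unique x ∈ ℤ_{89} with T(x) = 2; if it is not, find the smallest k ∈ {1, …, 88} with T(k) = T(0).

Recall: T is injective when T(u) = T(v) forces u = v.
If T(u) = T(v), then 48u ≡ 48v (mod 89). Because gcd(48, 89) = 1, we may cancel 48 to get u ≡ v (mod 89).
Therefore T is injective.
We now compute 48⁻¹ mod 89 explicitly. Euclid's algorithm: 89 = 1·48 + 41, 48 = 1·41 + 7, 41 = 5·7 + 6, 7 = 1·6 + 1; back-substituting gives 1 = 13·48 − 7·89, so 48⁻¹ ≡ 13 (mod 89).
Since T is injective, we compute T⁻¹(2): solve 48x + 18 ≡ 2 (mod 89), i.e. 48x ≡ 73 (mod 89).
Multiplying by 48⁻¹ = 13 gives x ≡ 13·73 = 949 = 10·89 + 59 ≡ 59 (mod 89).
Check: T(59) = 48·59 + 18 = 2850 = 32·89 + 2 ≡ 2 (mod 89).

59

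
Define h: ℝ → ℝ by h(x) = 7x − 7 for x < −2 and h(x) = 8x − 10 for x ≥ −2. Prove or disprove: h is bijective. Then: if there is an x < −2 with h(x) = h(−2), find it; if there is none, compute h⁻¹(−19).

-19/7

Both pieces are strictly increasing (slopes 7 and 8), so each is injective on its own interval.
The left piece maps (−∞, −2) onto (−∞, −21); the right piece maps [−2, ∞) onto [−26, ∞).
These images overlap. In particular h(−2) = −26 (right piece), and solving 7x − 7 = −26 on the left piece gives x = −19/7 < −2.
So h(−19/7) = h(−2) with −19/7 ≠ −2, and h is not injective, hence not bijective. This x = −19/7 is the requested value below −2.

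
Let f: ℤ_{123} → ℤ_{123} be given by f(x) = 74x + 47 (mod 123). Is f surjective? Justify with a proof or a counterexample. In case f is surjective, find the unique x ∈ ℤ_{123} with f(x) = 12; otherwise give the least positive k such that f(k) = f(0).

Since gcd(74, 123) = 1, 74 is invertible modulo 123. Euclid's algorithm: 123 = 1·74 + 49, 74 = 1·49 + 25, 49 = 1·25 + 24, 25 = 1·24 + 1; back-substituting gives 1 = 5·74 − 3·123, so 74⁻¹ ≡ 5 (mod 123).
Then y ↦ 5(y − 47) is a two-sided inverse to f, so every y ∈ ℤ_{123} has a preimage.
Hence f is surjective.
Since f is surjective, we compute f⁻¹(12): solve 74x + 47 ≡ 12 (mod 123), i.e. 74x ≡ 88 (mod 123).
Multiplying by 74⁻¹ = 5 gives x ≡ 5·88 = 440 = 3·123 + 71 ≡ 71 (mod 123).
Check: f(71) = 74·71 + 47 = 5301 = 43·123 + 12 ≡ 12 (mod 123).

71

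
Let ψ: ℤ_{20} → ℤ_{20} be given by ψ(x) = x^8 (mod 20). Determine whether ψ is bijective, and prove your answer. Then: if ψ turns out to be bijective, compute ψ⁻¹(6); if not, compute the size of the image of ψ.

4

ψ(1) = 1^8 = 1.
ψ(3): Repeated squaring mod 20: 3^1 ≡ 3, 3^2 ≡ 3² = 9, 3^4 ≡ 9² = 81 ≡ 1, 3^8 ≡ 1² = 1. So 3^8 ≡ 1 (mod 20).
So ψ(1) = ψ(3) = 1 while 1 ≠ 3, therefore ψ is not injective, hence not bijective.
Since ψ is not bijective, we determine |image(ψ)|. Computing x^8 mod 20 for each x (by repeated squaring, reducing mod 20 at every step), the values ψ(0), ψ(1), …, ψ(19) are: 0, 1, 16, 1, 16, 5, 16, 1, 16, 1, 0, 1, 16, 1, 16, 5, 16, 1, 16, 1.
The distinct values are {0, 1, 5, 16}; there are 4 of them.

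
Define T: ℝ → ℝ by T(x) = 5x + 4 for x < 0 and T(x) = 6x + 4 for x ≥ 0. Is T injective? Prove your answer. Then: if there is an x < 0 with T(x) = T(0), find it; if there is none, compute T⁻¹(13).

Both pieces are strictly increasing (slopes 5 and 6), so each is injective on its own interval.
The left piece maps (−∞, 0) onto (−∞, 4); the right piece maps [0, ∞) onto [4, ∞).
These images are disjoint, so no value is attained by both pieces. So T is injective.
Because the two images are disjoint, no x < 0 has T(x) = T(0), so we compute T⁻¹(13): 13 lies in [4, ∞), so solve 6x + 4 = 13: x = (13 − 4)/6 = 3/2.

3/2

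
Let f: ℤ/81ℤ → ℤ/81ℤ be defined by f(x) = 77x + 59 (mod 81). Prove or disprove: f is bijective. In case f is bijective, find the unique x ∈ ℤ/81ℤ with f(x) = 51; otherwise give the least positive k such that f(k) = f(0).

2

Suppose f(x_1) = f(x_2) in ℤ/81ℤ. Then 77x_1 + 59 ≡ 77x_2 + 59 (mod 81), therefore 77(x_1 − x_2) ≡ 0 (mod 81).
Since gcd(77, 81) = 1, 77 is invertible modulo 81, thus x_1 − x_2 ≡ 0 (mod 81), i.e. x_1 = x_2.
We now compute 77⁻¹ mod 81 explicitly. Euclid's algorithm: 81 = 1·77 + 4, 77 = 19·4 + 1; back-substituting gives 1 = 20·77 − 19·81, so 77⁻¹ ≡ 20 (mod 81).
Then y ↦ 20(y − 59) is a two-sided inverse to f, so every y ∈ ℤ/81ℤ has a preimage.
Thus f is bijective.
Since f is bijective, we compute f⁻¹(51): solve 77x + 59 ≡ 51 (mod 81), i.e. 77x ≡ 73 (mod 81).
Multiplying by 77⁻¹ = 20 gives x ≡ 20·73 = 1460 = 18·81 + 2 ≡ 2 (mod 81).
Check: f(2) = 77·2 + 59 = 213 = 2·81 + 51 ≡ 51 (mod 81).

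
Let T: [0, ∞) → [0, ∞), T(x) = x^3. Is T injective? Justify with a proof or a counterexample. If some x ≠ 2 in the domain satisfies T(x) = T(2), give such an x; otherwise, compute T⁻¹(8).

On [0, ∞), x ↦ x^3 is strictly increasing, so T(s) = T(t) forces s = t. Thus T is injective.
Since x ↦ x^3 is strictly increasing on [0, ∞), it is injective there, so no x ≠ 2 in the domain has T(x) = T(2). We therefore compute T⁻¹(8) = 8^{1/3} = 2 (indeed 2^3 = 8).

2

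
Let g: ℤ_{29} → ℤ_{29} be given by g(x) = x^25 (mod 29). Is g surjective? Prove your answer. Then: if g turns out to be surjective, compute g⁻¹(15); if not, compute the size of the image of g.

26

Since 29 is prime, the nonzero elements of ℤ_{29} form a cyclic group of order 28.
As gcd(25, 28) = 1, raising to the 25th power is a bijection on this group: if x_1^25 ≡ x_2^25 then (x_1x_2^{−1})^25 = 1, and the only element of order dividing gcd(25, 28) = 1 is 1, so x_1 = x_2.
With g(0) = 0 this makes g injective on all of ℤ_{29}, hence bijective (finite equal-size domain and codomain). In particular g is surjective.
Since g is surjective, we find the preimage of 15. The inverse of x ↦ x^25 on (ℤ_{29})^× is x ↦ x^9, because 25·9 = 225 = 8·28 + 1 ≡ 1 (mod 28) and x^{28} = 1 for x ≠ 0 (Fermat). So g⁻¹(15) = 15^9 mod 29.
Repeated squaring mod 29: 15^1 ≡ 15, 15^2 ≡ 15² = 225 ≡ 22, 15^4 ≡ 22² = 484 ≡ 20, 15^8 ≡ 20² = 400 ≡ 23. Since 9 = 8 + 1, 15^9 ≡ 23·15: 23·15 = 345 ≡ 26. So 15^9 ≡ 26 (mod 29).
Hence g⁻¹(15) = 26.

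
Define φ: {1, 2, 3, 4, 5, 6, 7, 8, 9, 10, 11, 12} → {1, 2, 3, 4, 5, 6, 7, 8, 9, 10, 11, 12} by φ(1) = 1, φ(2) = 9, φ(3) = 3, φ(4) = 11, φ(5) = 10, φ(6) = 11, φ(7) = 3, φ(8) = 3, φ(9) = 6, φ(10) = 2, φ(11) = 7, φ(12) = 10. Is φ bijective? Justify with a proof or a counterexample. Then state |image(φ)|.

φ(4) = 11 = φ(6) with 4 ≠ 6, so φ is not injective, hence not bijective.
The image of φ is {1, 2, 3, 6, 7, 9, 10, 11}, which has 8 elements.

8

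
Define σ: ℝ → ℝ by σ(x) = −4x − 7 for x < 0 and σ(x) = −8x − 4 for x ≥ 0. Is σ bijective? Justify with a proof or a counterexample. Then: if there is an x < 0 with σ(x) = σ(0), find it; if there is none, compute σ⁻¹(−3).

-3/4

Both pieces are strictly decreasing (slopes −4 and −8), so each is injective on its own interval.
The left piece maps (−∞, 0) onto (−7, ∞); the right piece maps [0, ∞) onto (−∞, −4].
These images overlap. In particular σ(0) = −4 (right piece), and solving −4x − 7 = −4 on the left piece gives x = −3/4 < 0.
So σ(−3/4) = σ(0) with −3/4 ≠ 0, and σ is not injective, hence not bijective. This x = −3/4 is the requested value below 0.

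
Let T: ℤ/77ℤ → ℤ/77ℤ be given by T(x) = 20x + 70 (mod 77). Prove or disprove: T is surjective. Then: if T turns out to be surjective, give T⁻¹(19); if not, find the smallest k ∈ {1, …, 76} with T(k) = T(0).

Recall that T is surjective if every y in the codomain equals T(x) for some x in the domain.
Since gcd(20, 77) = 1, 20 is invertible modulo 77. Euclid's algorithm: 77 = 3·20 + 17, 20 = 1·17 + 3, 17 = 5·3 + 2, 3 = 1·2 + 1; back-substituting gives 1 = 27·20 − 7·77, so 20⁻¹ ≡ 27 (mod 77).
Then y ↦ 27(y − 70) is a two-sided inverse to T, so every y ∈ ℤ/77ℤ has a preimage.
Hence T is surjective.
Since T is surjective, we find T⁻¹(19): we need 20x ≡ 19 − 70 ≡ 26 (mod 77). Using 20⁻¹ = 27: x ≡ 27·26 = 702 = 9·77 + 9, so x = 9.
Check: T(9) = 20·9 + 70 = 250 = 3·77 + 19 ≡ 19 (mod 77).

9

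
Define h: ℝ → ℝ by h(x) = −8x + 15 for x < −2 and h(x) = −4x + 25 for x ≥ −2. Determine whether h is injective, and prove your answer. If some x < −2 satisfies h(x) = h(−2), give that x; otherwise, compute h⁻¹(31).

-9/4

Both pieces are strictly decreasing (slopes −8 and −4), so each is injective on its own interval.
The left piece maps (−∞, −2) onto (31, ∞); the right piece maps [−2, ∞) onto (−∞, 33].
These images overlap. In particular h(−2) = 33 (right piece), and solving −8x + 15 = 33 on the left piece gives x = −9/4 < −2.
So h(−9/4) = h(−2) with −9/4 ≠ −2, and h is not injective. This x = −9/4 is the requested value below −2.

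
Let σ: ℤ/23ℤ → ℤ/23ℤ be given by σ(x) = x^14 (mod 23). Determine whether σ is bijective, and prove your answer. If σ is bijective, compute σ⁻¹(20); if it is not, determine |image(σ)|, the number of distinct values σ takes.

σ(11): Repeated squaring mod 23: 11^1 ≡ 11, 11^2 ≡ 11² = 121 ≡ 6, 11^4 ≡ 6² = 36 ≡ 13, 11^8 ≡ 13² = 169 ≡ 8. Since 14 = 8 + 4 + 2, 11^14 ≡ 8·13·6: 8·13 = 104 ≡ 12, then 12·6 = 72 ≡ 3. So 11^14 ≡ 3 (mod 23).
σ(12): Repeated squaring mod 23: 12^1 ≡ 12, 12^2 ≡ 12² = 144 ≡ 6, 12^4 ≡ 6² = 36 ≡ 13, 12^8 ≡ 13² = 169 ≡ 8. Since 14 = 8 + 4 + 2, 12^14 ≡ 8·13·6: 8·13 = 104 ≡ 12, then 12·6 = 72 ≡ 3. So 12^14 ≡ 3 (mod 23).
So σ(11) = σ(12) = 3 while 11 ≠ 12, therefore σ is not injective, hence not bijective.
Since σ is not bijective, we determine |image(σ)|. Computing x^14 mod 23 for each x (by repeated squaring, reducing mod 23 at every step), the values σ(0), σ(1), …, σ(22) are: 0, 1, 8, 4, 18, 13, 9, 2, 6, 16, 12, 3, 3, 12, 16, 6, 2, 9, 13, 18, 4, 8, 1.
The distinct values are {0, 1, 2, 3, 4, 6, 8, 9, 12, 13, 16, 18}; there are 12 of them.

12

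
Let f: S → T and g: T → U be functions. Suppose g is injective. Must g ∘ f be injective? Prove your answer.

not injective

No. Take S = {0, 1}, T = U = {0, 1, 2, 3, 4}, f(0) = f(1) = 0, and g = identity (injective).
Then (g ∘ f)(0) = (g ∘ f)(1) = 0 with 0 ≠ 1, so g ∘ f is not injective.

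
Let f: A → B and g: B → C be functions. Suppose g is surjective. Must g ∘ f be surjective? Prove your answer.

not surjective

No. Take A = {0}, B = C = {0, 1, 2, 3}, f(0) = 0, and g = identity (surjective).
Then (g ∘ f)(0) = 0, and 3 ∈ C has no preimage under g ∘ f, so g ∘ f is not surjective.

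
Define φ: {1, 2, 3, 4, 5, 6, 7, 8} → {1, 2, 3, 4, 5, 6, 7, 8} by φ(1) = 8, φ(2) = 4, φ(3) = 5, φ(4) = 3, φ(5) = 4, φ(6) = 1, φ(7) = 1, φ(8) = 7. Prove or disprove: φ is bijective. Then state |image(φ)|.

6

φ(2) = 4 = φ(5) with 2 ≠ 5, so φ is not injective, hence not bijective.
The image of φ is {1, 3, 4, 5, 7, 8}, which has 6 elements.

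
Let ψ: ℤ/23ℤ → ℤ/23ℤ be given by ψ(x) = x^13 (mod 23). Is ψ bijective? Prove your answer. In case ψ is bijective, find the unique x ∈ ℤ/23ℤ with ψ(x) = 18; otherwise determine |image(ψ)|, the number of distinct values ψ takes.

Since 23 is prime, the nonzero elements of ℤ/23ℤ form a cyclic group of order 22.
As gcd(13, 22) = 1, raising to the 13th power is a bijection on this group: if s^13 ≡ t^13 then (st^{−1})^13 = 1, and the only element of order dividing gcd(13, 22) = 1 is 1, so s = t.
With ψ(0) = 0 this makes ψ injective on all of ℤ/23ℤ, hence bijective (finite equal-size domain and codomain). In particular ψ is bijective.
Since ψ is bijective, we find the preimage of 18. The inverse of x ↦ x^13 on (ℤ/23ℤ)^× is x ↦ x^17, because 13·17 = 221 = 10·22 + 1 ≡ 1 (mod 22) and x^{22} = 1 for x ≠ 0 (Fermat). So ψ⁻¹(18) = 18^17 mod 23.
Repeated squaring mod 23: 18^1 ≡ 18, 18^2 ≡ 18² = 324 ≡ 2, 18^4 ≡ 2² = 4, 18^8 ≡ 4² = 16, 18^16 ≡ 16² = 256 ≡ 3. Since 17 = 16 + 1, 18^17 ≡ 3·18: 3·18 = 54 ≡ 8. So 18^17 ≡ 8 (mod 23).
Hence ψ⁻¹(18) = 8.

8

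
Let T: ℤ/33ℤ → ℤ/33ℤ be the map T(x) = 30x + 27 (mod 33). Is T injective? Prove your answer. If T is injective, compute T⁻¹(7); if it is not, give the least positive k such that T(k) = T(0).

We have gcd(30, 33) = 3 > 1. Taking s = 0 and t = 11: T(0) = 27 and T(11) = 30·11 + 27 = 357 ≡ 27 (mod 33).
So T(0) = T(11) while 0 ≠ 11, therefore T is not injective.
Since T is not injective, we find the least positive k with T(k) = T(0): this means 30k ≡ 0 (mod 33), i.e. 33 ∣ 30k. Since gcd(30, 33) = 3, dividing through by 3 this holds exactly when 11 ∣ 10k, and as gcd(10, 11) = 1, exactly when 11 ∣ k.
The smallest positive such k is 11.

11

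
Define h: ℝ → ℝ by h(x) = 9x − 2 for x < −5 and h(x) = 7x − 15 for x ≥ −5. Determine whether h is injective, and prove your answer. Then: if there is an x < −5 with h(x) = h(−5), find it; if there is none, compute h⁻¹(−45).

-16/3

Both pieces are strictly increasing (slopes 9 and 7), so each is injective on its own interval.
The left piece maps (−∞, −5) onto (−∞, −47); the right piece maps [−5, ∞) onto [−50, ∞).
These images overlap. In particular h(−5) = −50 (right piece), and solving 9x − 2 = −50 on the left piece gives x = −16/3 < −5.
So h(−16/3) = h(−5) with −16/3 ≠ −5, and h is not injective. This x = −16/3 is the requested value below −5.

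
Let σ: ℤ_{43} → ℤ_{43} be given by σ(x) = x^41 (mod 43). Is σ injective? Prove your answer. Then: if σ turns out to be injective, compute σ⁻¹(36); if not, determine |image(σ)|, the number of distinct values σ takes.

6

Since 43 is prime, the nonzero elements of ℤ_{43} form a cyclic group of order 42.
As gcd(41, 42) = 1, raising to the 41st power is a bijection on this group: if u^41 ≡ v^41 then (uv^{−1})^41 = 1, and the only element of order dividing gcd(41, 42) = 1 is 1, so u = v.
With σ(0) = 0 this makes σ injective on all of ℤ_{43}, hence bijective (finite equal-size domain and codomain). In particular σ is injective.
Since σ is injective, we find the preimage of 36. The inverse of x ↦ x^41 on (ℤ_{43})^× is x ↦ x^41, because 41·41 = 1681 = 40·42 + 1 ≡ 1 (mod 42) and x^{42} = 1 for x ≠ 0 (Fermat). So σ⁻¹(36) = 36^41 mod 43.
Repeated squaring mod 43: 36^1 ≡ 36, 36^2 ≡ 36² = 1296 ≡ 6, 36^4 ≡ 6² = 36, 36^8 ≡ 36² = 1296 ≡ 6, 36^16 ≡ 6² = 36, 36^32 ≡ 36² = 1296 ≡ 6. Since 41 = 32 + 8 + 1, 36^41 ≡ 6·6·36: 6·6 = 36, then 36·36 = 1296 ≡ 6. So 36^41 ≡ 6 (mod 43).
Hence σ⁻¹(36) = 6.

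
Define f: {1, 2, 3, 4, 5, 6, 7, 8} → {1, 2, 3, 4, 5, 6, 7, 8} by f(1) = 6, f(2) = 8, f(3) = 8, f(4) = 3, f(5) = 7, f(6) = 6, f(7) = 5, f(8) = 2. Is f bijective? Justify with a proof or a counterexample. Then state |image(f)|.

f(2) = 8 = f(3) with 2 ≠ 3, so f is not injective, hence not bijective.
The image of f is {2, 3, 5, 6, 7, 8}, which has 6 elements.

6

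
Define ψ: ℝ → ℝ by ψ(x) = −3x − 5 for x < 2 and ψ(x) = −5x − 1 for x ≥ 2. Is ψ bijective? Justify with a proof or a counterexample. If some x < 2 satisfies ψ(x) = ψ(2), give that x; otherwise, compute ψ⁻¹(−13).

Both pieces are strictly decreasing (slopes −3 and −5), so each is injective on its own interval.
The left piece maps (−∞, 2) onto (−11, ∞); the right piece maps [2, ∞) onto (−∞, −11].
Since −11 = −11, the images partition ℝ: ψ is injective and surjective, hence bijective.
Because the two images are disjoint, no x < 2 has ψ(x) = ψ(2), so we compute ψ⁻¹(−13): −13 lies in (−∞, −11], so solve −5x − 1 = −13: x = (−13 + 1)/(−5) = 12/5.

12/5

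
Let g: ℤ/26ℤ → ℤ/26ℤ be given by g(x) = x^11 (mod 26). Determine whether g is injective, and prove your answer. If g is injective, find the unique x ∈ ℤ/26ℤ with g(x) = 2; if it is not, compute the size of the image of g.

Computing x^11 mod 26 for each x (by repeated squaring, reducing mod 26 at every step), the values g(0), g(1), …, g(25) are: 0, 1, 20, 9, 10, 21, 24, 15, 18, 3, 4, 19, 12, 13, 14, 7, 22, 23, 8, 11, 2, 5, 16, 17, 6, 25.
Every element of ℤ/26ℤ appears exactly once in this list, so g is a bijection, and in particular injective.
Since g is injective, we read off the preimage of 2 from the same table: g(20) = 2, so g⁻¹(2) = 20.

20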